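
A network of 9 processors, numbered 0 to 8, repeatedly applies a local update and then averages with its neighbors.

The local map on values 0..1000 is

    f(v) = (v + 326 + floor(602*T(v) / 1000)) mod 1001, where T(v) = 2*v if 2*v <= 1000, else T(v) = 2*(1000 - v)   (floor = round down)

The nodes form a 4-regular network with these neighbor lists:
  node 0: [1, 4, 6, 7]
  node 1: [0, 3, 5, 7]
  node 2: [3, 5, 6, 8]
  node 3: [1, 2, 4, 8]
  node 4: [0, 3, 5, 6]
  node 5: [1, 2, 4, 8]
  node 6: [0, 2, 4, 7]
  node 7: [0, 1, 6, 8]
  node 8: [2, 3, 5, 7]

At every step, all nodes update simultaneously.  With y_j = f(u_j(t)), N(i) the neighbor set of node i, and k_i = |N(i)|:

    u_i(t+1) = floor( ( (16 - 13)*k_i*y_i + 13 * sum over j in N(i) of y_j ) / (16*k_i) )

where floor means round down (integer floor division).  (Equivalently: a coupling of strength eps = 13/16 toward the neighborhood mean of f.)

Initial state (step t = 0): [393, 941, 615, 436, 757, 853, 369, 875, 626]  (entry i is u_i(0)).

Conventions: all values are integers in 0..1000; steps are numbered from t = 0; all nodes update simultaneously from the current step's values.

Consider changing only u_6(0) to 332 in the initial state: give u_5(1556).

Answer: u_5(1556) = 780
Key observation: The state at step 9, [369, 369, 369, 369, 369, 369, 369, 369, 369], reappears at step 15: the system is in a cycle of period 6 from step 9 on.  Therefore the state at step 1556 equals the state at step 9 + ((1556 - 9) mod 6) = 14, which is [780, 780, 780, 780, 780, 780, 780, 780, 780].

Derivation:
t=0: [393, 941, 615, 436, 757, 853, 332, 875, 626]
t=1: [262, 302, 298, 361, 250, 374, 278, 265, 357]
t=2: [924, 608, 451, 623, 593, 629, 921, 768, 459]
t=3: [373, 383, 360, 373, 377, 372, 356, 358, 366]
t=4: [138, 143, 129, 143, 140, 143, 128, 134, 130]
t=5: [626, 634, 622, 627, 630, 627, 620, 622, 625]
t=6: [400, 400, 401, 400, 401, 400, 401, 400, 401]
t=7: [206, 206, 207, 207, 206, 207, 207, 206, 206]
t=8: [780, 780, 781, 780, 781, 780, 780, 780, 781]
t=9: [369, 369, 369, 369, 369, 369, 369, 369, 369]
t=10: [138, 138, 138, 138, 138, 138, 138, 138, 138]
t=11: [630, 630, 630, 630, 630, 630, 630, 630, 630]
t=12: [400, 400, 400, 400, 400, 400, 400, 400, 400]
t=13: [206, 206, 206, 206, 206, 206, 206, 206, 206]
t=14: [780, 780, 780, 780, 780, 780, 780, 780, 780]
t=15: [369, 369, 369, 369, 369, 369, 369, 369, 369]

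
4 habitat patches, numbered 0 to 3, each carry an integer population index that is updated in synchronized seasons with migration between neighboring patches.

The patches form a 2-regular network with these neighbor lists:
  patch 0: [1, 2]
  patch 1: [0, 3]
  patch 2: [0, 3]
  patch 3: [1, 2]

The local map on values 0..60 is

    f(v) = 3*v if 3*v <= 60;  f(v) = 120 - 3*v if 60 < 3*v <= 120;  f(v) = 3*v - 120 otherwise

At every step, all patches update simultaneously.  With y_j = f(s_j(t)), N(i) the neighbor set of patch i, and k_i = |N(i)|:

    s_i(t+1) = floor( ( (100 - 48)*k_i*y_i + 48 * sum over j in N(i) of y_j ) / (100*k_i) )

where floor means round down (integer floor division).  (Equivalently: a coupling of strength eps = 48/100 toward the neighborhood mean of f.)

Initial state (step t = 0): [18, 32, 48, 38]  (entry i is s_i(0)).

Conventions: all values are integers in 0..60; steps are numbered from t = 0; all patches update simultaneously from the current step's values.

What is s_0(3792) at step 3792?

Answer: s_0(3792) = 12
Key observation: The state at step 20, [12, 12, 12, 12], reappears at step 22: the system is in a cycle of period 2 from step 20 on.  Therefore the state at step 3792 equals the state at step 20 + ((3792 - 20) mod 2) = 20, which is [12, 12, 12, 12].

Derivation:
t=0: [18, 32, 48, 38]
t=1: [39, 26, 26, 14]
t=2: [21, 32, 32, 42]
t=3: [41, 27, 27, 14]
t=4: [20, 31, 31, 40]
t=5: [44, 28, 28, 12]
t=6: [23, 30, 30, 36]
t=7: [40, 30, 30, 20]
t=8: [14, 30, 30, 45]
t=9: [36, 29, 29, 22]
t=10: [22, 33, 33, 43]
t=11: [38, 26, 26, 14]
t=12: [23, 33, 33, 42]
t=13: [36, 24, 24, 13]
t=14: [29, 37, 37, 43]
t=15: [21, 14, 14, 9]
t=16: [49, 42, 42, 34]
t=17: [16, 13, 13, 12]
t=18: [43, 40, 40, 37]
t=19: [4, 4, 4, 4]
t=20: [12, 12, 12, 12]
t=21: [36, 36, 36, 36]
t=22: [12, 12, 12, 12]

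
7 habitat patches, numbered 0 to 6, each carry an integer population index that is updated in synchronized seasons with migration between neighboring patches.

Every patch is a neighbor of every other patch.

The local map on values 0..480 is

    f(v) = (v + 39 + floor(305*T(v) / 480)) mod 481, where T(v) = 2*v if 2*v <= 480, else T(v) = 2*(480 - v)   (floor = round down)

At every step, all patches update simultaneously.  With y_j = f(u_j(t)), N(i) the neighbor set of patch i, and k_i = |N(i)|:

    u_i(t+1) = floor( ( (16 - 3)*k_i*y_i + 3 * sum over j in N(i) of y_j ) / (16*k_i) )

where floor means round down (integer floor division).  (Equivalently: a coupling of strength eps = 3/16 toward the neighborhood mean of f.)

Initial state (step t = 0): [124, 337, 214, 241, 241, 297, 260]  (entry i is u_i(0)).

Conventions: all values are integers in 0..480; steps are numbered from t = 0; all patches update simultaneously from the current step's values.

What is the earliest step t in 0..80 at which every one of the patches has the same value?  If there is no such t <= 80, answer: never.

Answer: never
Key observation: The state at step 9 reappears at step 13 — the system is in a cycle of period 4 from step 9 on.  No step 0..13 is synchronized, and the cycle repeats forever, so no step up to 80 (or ever) has all patches equal.

Derivation:
t=0: [124, 337, 214, 241, 241, 297, 260]  (not all equal)
t=1: [275, 85, 59, 105, 105, 93, 101]  (not all equal)
t=2: [121, 230, 183, 265, 265, 244, 258]  (not all equal)
t=3: [283, 101, 393, 113, 113, 117, 115]  (not all equal)
t=4: [121, 259, 98, 280, 280, 287, 284]  (not all equal)
t=5: [276, 108, 236, 104, 104, 102, 103]  (not all equal)
t=6: [121, 270, 121, 263, 263, 259, 261]  (not all equal)
t=7: [279, 108, 279, 109, 109, 110, 110]  (not all equal)
t=8: [122, 272, 122, 273, 273, 275, 275]  (not all equal)
t=9: [281, 107, 281, 107, 107, 107, 107]  (not all equal)
t=10: [120, 269, 120, 269, 269, 269, 269]  (not all equal)
t=11: [277, 108, 277, 108, 108, 108, 108]  (not all equal)
t=12: [122, 272, 122, 272, 272, 272, 272]  (not all equal)
t=13: [281, 107, 281, 107, 107, 107, 107]  (not all equal)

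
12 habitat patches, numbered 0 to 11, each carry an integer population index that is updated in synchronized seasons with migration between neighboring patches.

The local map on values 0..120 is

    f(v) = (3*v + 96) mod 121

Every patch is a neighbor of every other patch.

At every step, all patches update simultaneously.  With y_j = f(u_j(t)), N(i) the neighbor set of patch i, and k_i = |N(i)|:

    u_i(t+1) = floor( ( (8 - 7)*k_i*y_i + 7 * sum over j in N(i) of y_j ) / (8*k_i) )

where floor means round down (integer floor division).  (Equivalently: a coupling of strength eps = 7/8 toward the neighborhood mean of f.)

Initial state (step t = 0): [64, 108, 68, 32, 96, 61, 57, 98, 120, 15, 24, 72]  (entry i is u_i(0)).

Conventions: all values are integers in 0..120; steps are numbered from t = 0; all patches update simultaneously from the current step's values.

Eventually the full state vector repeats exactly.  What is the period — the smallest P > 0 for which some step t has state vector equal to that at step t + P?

Answer: 5
Key observation: The state at step 3, [49, 49, 49, 49, 49, 49, 49, 49, 49, 49, 49, 49], reappears at step 8 — and no state repeats earlier — so the cycle the system enters has period 5.

Derivation:
t=0: [64, 108, 68, 32, 96, 61, 57, 98, 120, 15, 24, 72]
t=1: [47, 48, 48, 48, 46, 47, 46, 46, 49, 46, 47, 48]
t=2: [106, 106, 106, 106, 106, 106, 106, 106, 101, 106, 106, 106]
t=3: [49, 49, 49, 49, 49, 49, 49, 49, 49, 49, 49, 49]
t=4: [1, 1, 1, 1, 1, 1, 1, 1, 1, 1, 1, 1]
t=5: [99, 99, 99, 99, 99, 99, 99, 99, 99, 99, 99, 99]
t=6: [30, 30, 30, 30, 30, 30, 30, 30, 30, 30, 30, 30]
t=7: [65, 65, 65, 65, 65, 65, 65, 65, 65, 65, 65, 65]
t=8: [49, 49, 49, 49, 49, 49, 49, 49, 49, 49, 49, 49]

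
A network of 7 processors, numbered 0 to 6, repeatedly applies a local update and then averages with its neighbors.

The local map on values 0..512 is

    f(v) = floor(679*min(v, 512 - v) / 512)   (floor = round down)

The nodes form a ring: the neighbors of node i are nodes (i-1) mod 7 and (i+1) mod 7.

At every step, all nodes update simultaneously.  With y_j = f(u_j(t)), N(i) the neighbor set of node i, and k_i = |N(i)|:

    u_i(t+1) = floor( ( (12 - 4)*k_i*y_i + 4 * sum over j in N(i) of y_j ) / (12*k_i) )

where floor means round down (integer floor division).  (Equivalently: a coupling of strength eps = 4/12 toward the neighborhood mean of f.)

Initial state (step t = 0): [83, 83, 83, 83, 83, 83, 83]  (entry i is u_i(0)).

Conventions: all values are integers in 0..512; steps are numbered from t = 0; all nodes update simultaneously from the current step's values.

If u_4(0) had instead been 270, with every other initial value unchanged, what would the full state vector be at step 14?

Simulating step by step:
t=0: [83, 83, 83, 83, 270, 83, 83]
t=1: [110, 110, 110, 145, 250, 145, 110]
t=2: [145, 145, 152, 207, 284, 207, 152]
t=3: [193, 193, 211, 266, 292, 266, 211]
t=4: [259, 259, 282, 312, 302, 312, 282]
t=5: [330, 330, 303, 273, 273, 273, 303]
t=6: [247, 247, 277, 309, 316, 309, 277]
t=7: [324, 324, 306, 274, 262, 274, 306]
t=8: [253, 253, 276, 310, 325, 310, 276]
t=9: [331, 331, 308, 271, 253, 271, 308]
t=10: [245, 245, 273, 313, 329, 313, 273]
t=11: [322, 322, 308, 268, 249, 268, 308]
t=12: [254, 254, 275, 315, 327, 315, 275]
t=13: [332, 332, 308, 267, 250, 267, 308]
t=14: [243, 243, 273, 316, 328, 316, 273]

Answer: [243, 243, 273, 316, 328, 316, 273]
Key observation: This trace re-runs the system from the modified initial state.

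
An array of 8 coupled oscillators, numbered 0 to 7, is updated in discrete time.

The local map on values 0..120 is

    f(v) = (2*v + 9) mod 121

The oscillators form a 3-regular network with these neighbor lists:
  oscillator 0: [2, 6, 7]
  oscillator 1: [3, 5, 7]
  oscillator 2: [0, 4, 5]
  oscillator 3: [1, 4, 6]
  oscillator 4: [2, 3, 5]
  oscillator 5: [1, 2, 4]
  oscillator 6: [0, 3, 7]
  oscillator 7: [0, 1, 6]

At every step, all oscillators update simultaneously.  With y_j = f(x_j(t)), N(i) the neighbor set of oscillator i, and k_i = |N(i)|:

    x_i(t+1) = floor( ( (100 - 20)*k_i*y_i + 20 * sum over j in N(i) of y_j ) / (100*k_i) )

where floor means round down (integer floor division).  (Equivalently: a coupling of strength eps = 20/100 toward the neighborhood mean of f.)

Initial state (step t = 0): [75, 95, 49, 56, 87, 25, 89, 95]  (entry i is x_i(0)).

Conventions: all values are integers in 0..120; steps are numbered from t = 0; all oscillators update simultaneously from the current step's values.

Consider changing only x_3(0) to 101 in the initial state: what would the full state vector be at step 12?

Simulating step by step:
t=0: [75, 95, 49, 101, 87, 25, 89, 95]
t=1: [47, 77, 96, 85, 66, 63, 66, 74]
t=2: [91, 40, 73, 51, 26, 20, 29, 39]
t=3: [68, 87, 39, 103, 61, 51, 71, 84]
t=4: [30, 67, 79, 82, 27, 99, 35, 52]
t=5: [71, 34, 51, 52, 62, 77, 78, 101]
t=6: [40, 77, 94, 99, 27, 46, 50, 82]
t=7: [87, 49, 77, 83, 67, 92, 102, 57]
t=8: [58, 94, 44, 57, 28, 69, 81, 19]
t=9: [16, 65, 83, 14, 60, 36, 43, 46]
t=10: [49, 29, 51, 37, 17, 70, 87, 91]
t=11: [101, 65, 100, 77, 49, 37, 66, 71]
t=12: [81, 24, 89, 43, 99, 80, 26, 32]

Answer: [81, 24, 89, 43, 99, 80, 26, 32]
Key observation: This trace re-runs the system from the modified initial state.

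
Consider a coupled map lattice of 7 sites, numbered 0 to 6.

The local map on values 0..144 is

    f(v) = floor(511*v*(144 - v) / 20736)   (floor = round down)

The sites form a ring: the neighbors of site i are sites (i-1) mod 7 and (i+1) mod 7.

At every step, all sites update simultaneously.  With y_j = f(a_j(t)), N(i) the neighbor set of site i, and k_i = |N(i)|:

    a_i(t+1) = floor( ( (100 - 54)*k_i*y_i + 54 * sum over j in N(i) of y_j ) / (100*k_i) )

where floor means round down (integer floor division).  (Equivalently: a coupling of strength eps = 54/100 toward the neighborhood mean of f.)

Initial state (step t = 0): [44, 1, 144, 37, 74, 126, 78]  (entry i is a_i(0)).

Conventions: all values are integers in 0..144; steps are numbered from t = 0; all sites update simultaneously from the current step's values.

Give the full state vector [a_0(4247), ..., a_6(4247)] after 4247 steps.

Simulating step by step:
t=0: [44, 1, 144, 37, 74, 126, 78]
t=1: [84, 30, 27, 78, 99, 93, 101]
t=2: [108, 92, 92, 108, 115, 111, 114]
t=3: [97, 111, 111, 97, 87, 86, 88]
t=4: [108, 95, 95, 108, 119, 121, 118]
t=5: [94, 108, 108, 94, 77, 71, 78]
t=6: [112, 100, 100, 112, 123, 126, 123]
t=7: [86, 102, 102, 86, 67, 59, 67]
t=8: [118, 109, 109, 118, 124, 125, 124]
t=9: [76, 88, 88, 76, 63, 59, 63]
t=10: [124, 122, 122, 124, 125, 124, 125]
t=11: [61, 64, 64, 61, 59, 59, 59]
t=12: [124, 125, 125, 124, 123, 123, 123]
t=13: [60, 58, 58, 60, 62, 63, 62]
t=14: [123, 122, 122, 123, 124, 125, 124]
t=15: [63, 65, 65, 63, 60, 59, 60]
t=16: [125, 125, 125, 125, 124, 123, 124]
t=17: [58, 58, 58, 58, 60, 61, 60]
t=18: [122, 122, 122, 122, 123, 124, 123]
t=19: [65, 66, 66, 65, 63, 62, 63]
t=20: [125, 126, 126, 125, 125, 125, 125]
t=21: [57, 55, 55, 57, 58, 58, 58]
t=22: [121, 120, 120, 121, 122, 122, 122]
t=23: [68, 69, 69, 68, 66, 66, 66]
t=24: [126, 127, 127, 126, 126, 126, 126]
t=25: [54, 53, 53, 54, 55, 55, 55]
t=26: [119, 118, 118, 119, 119, 120, 119]
t=27: [73, 74, 74, 73, 72, 71, 72]
t=28: [127, 127, 127, 127, 127, 127, 127]
t=29: [53, 53, 53, 53, 53, 53, 53]
t=30: [118, 118, 118, 118, 118, 118, 118]
t=31: [75, 75, 75, 75, 75, 75, 75]
t=32: [127, 127, 127, 127, 127, 127, 127]

Answer: [75, 75, 75, 75, 75, 75, 75]
Key observation: The state at step 28, [127, 127, 127, 127, 127, 127, 127], reappears at step 32: the system is in a cycle of period 4 from step 28 on.  Therefore the state at step 4247 equals the state at step 28 + ((4247 - 28) mod 4) = 31, which is [75, 75, 75, 75, 75, 75, 75].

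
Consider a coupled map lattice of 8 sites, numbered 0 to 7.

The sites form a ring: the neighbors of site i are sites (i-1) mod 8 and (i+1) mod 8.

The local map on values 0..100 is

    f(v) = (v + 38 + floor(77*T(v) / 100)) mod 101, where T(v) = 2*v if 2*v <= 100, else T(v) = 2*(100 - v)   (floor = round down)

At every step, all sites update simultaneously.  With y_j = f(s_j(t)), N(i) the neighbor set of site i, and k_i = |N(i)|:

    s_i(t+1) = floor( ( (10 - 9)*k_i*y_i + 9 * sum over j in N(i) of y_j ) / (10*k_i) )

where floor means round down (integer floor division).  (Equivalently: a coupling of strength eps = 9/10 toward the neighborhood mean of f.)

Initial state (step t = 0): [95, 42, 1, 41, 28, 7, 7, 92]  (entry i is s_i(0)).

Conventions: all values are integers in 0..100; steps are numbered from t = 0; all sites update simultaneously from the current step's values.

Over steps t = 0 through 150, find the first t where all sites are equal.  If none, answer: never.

Answer: 9
Key observation: Synchronization is absorbing here: once all sites are equal they stay equal, and step 9 is the first all-equal step.

Derivation:
t=0: [95, 42, 1, 41, 28, 7, 7, 92]  (not all equal)
t=1: [41, 39, 41, 25, 44, 33, 48, 46]  (not all equal)
t=2: [44, 40, 20, 40, 13, 49, 38, 49]  (not all equal)
t=3: [49, 65, 43, 75, 51, 52, 58, 42]  (not all equal)
t=4: [50, 53, 51, 54, 56, 61, 53, 58]  (not all equal)
t=5: [60, 63, 61, 61, 59, 60, 58, 62]  (not all equal)
t=6: [56, 57, 57, 58, 58, 58, 57, 58]  (not all equal)
t=7: [59, 60, 59, 59, 59, 59, 59, 59]  (not all equal)
t=8: [58, 58, 58, 59, 59, 59, 59, 59]  (not all equal)
t=9: [59, 59, 59, 59, 59, 59, 59, 59]  (all equal)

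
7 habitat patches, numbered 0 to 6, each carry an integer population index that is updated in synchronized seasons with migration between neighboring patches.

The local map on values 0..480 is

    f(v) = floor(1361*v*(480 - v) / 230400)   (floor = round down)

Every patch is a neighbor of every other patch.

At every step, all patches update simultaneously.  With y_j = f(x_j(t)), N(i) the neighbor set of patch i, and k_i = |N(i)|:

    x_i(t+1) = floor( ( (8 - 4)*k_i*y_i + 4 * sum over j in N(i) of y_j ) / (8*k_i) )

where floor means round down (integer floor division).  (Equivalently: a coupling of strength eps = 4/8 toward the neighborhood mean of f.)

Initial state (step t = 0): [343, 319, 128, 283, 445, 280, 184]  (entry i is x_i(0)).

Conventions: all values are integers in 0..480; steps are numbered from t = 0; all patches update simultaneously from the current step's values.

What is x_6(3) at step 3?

Answer: x_6(3) = 296

Derivation:
t=0: [343, 319, 128, 283, 445, 280, 184]
t=1: [275, 286, 270, 296, 198, 297, 293]
t=2: [329, 326, 329, 324, 327, 324, 325]
t=3: [294, 295, 294, 296, 295, 296, 296]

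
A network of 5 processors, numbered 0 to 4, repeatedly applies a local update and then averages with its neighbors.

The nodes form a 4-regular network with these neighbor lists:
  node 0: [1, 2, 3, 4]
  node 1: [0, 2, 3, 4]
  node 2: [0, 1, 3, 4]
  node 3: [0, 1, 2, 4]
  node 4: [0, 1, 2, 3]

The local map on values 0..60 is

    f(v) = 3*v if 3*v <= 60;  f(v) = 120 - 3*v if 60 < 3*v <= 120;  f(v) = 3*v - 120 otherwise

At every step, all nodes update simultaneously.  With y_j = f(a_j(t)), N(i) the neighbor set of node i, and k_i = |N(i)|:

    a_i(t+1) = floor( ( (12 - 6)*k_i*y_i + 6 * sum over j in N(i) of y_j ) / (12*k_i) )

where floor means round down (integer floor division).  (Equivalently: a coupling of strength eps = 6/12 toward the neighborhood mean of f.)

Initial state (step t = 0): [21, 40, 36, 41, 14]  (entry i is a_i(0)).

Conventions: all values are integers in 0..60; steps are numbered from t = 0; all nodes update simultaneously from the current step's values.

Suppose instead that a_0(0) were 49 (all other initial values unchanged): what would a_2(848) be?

Answer: a_2(848) = 51
Key observation: The state at step 23, [57, 57, 57, 57, 57], reappears at step 27: the system is in a cycle of period 4 from step 23 on.  Therefore the state at step 848 equals the state at step 23 + ((848 - 23) mod 4) = 24, which is [51, 51, 51, 51, 51].

Derivation:
t=0: [49, 40, 36, 41, 14]
t=1: [20, 10, 15, 11, 26]
t=2: [48, 37, 43, 38, 42]
t=3: [15, 10, 10, 9, 9]
t=4: [36, 31, 31, 30, 30]
t=5: [20, 25, 25, 27, 27]
t=6: [51, 45, 45, 43, 43]
t=7: [22, 15, 15, 13, 13]
t=8: [48, 44, 44, 42, 42]
t=9: [16, 12, 12, 9, 9]
t=10: [39, 35, 35, 31, 31]
t=11: [12, 16, 16, 21, 21]
t=12: [44, 48, 48, 52, 52]
t=13: [21, 25, 25, 30, 30]
t=14: [47, 42, 42, 37, 37]
t=15: [14, 8, 8, 9, 9]
t=16: [33, 27, 27, 28, 28]
t=17: [29, 36, 36, 34, 34]
t=18: [24, 16, 16, 18, 18]
t=19: [49, 49, 49, 51, 51]
t=20: [28, 28, 28, 30, 30]
t=21: [34, 34, 34, 32, 32]
t=22: [19, 19, 19, 21, 21]
t=23: [57, 57, 57, 57, 57]
t=24: [51, 51, 51, 51, 51]
t=25: [33, 33, 33, 33, 33]
t=26: [21, 21, 21, 21, 21]
t=27: [57, 57, 57, 57, 57]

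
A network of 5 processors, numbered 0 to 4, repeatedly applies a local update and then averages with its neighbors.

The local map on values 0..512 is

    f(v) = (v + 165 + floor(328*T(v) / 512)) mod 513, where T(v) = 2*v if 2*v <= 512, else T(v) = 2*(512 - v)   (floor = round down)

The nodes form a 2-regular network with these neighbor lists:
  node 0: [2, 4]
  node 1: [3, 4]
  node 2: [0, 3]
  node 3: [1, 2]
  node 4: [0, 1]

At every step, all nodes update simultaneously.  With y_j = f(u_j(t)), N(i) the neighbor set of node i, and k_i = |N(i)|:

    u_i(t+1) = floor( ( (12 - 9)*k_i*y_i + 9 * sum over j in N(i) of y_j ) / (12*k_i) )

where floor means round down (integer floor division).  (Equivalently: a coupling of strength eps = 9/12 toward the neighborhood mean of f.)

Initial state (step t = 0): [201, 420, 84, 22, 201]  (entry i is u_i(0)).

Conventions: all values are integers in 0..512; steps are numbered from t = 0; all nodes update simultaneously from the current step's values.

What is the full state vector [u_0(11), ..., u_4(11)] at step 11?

Simulating step by step:
t=0: [201, 420, 84, 22, 201]
t=1: [202, 169, 210, 258, 139]
t=2: [257, 278, 162, 121, 176]
t=3: [86, 242, 258, 204, 187]
t=4: [207, 124, 238, 193, 231]
t=5: [170, 213, 129, 263, 258]
t=6: [270, 210, 217, 282, 124]
t=7: [280, 285, 209, 161, 247]
t=8: [185, 144, 125, 137, 224]
t=9: [248, 363, 319, 472, 253]
t=10: [221, 202, 201, 202, 215]
t=11: [133, 123, 128, 111, 136]

Answer: [133, 123, 128, 111, 136]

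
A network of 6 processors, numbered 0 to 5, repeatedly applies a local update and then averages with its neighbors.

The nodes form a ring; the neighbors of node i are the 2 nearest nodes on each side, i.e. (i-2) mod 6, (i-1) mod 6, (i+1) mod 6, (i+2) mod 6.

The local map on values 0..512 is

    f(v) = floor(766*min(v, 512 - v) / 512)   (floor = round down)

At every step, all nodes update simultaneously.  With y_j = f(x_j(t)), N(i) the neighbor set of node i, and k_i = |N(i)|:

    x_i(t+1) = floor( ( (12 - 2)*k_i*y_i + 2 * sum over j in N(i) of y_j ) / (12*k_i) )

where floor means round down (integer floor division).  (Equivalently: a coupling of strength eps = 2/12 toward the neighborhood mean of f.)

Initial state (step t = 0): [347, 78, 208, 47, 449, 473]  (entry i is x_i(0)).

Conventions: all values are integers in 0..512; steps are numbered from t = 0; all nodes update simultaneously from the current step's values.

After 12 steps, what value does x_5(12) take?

Simulating step by step:
t=0: [347, 78, 208, 47, 449, 473]
t=1: [229, 125, 281, 82, 106, 70]
t=2: [318, 193, 321, 134, 169, 120]
t=3: [283, 279, 280, 208, 249, 192]
t=4: [341, 343, 346, 315, 363, 296]
t=5: [256, 256, 249, 288, 231, 311]
t=6: [377, 377, 370, 337, 345, 310]
t=7: [207, 208, 214, 257, 248, 289]
t=8: [313, 315, 323, 373, 365, 334]
t=9: [291, 288, 277, 216, 226, 264]
t=10: [333, 336, 347, 327, 338, 364]
t=11: [263, 261, 249, 271, 258, 228]
t=12: [371, 372, 371, 361, 376, 346]

Answer: x_5(12) = 346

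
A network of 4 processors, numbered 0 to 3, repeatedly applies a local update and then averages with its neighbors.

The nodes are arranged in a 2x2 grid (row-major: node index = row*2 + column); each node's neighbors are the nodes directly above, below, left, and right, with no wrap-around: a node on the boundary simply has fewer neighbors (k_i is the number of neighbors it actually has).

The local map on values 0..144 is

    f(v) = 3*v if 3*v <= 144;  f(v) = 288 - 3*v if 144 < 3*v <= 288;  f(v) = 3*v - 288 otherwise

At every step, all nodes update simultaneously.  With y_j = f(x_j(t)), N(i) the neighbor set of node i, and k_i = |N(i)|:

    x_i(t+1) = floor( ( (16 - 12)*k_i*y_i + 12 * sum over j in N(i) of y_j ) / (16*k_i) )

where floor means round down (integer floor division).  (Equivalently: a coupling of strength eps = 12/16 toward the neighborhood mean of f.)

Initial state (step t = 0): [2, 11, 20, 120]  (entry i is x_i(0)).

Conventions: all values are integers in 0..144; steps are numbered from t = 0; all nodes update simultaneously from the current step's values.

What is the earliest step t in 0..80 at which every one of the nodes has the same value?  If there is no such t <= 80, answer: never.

Simulating step by step:
t=0: [2, 11, 20, 120]  (not all equal)
t=1: [36, 37, 44, 52]  (not all equal)
t=2: [118, 117, 123, 124]  (not all equal)
t=3: [70, 72, 76, 75]  (not all equal)
t=4: [69, 70, 67, 65]  (not all equal)
t=5: [82, 84, 87, 85]  (not all equal)
t=6: [34, 37, 34, 31]  (not all equal)
t=7: [105, 100, 98, 103]  (not all equal)
t=8: [13, 21, 19, 12]  (not all equal)
t=9: [54, 43, 42, 54]  (not all equal)
t=10: [127, 126, 126, 127]  (not all equal)
t=11: [90, 92, 92, 90]  (not all equal)
t=12: [13, 16, 16, 13]  (not all equal)
t=13: [45, 41, 41, 45]  (not all equal)
t=14: [126, 132, 132, 126]  (not all equal)
t=15: [103, 94, 94, 103]  (not all equal)
t=16: [9, 17, 17, 9]  (not all equal)
t=17: [45, 33, 33, 45]  (not all equal)
t=18: [108, 126, 126, 108]  (not all equal)
t=19: [76, 49, 49, 76]  (not all equal)
t=20: [120, 80, 80, 120]  (not all equal)
t=21: [54, 66, 66, 54]  (not all equal)
t=22: [99, 117, 117, 99]  (not all equal)
t=23: [49, 22, 22, 49]  (not all equal)
t=24: [84, 122, 122, 84]  (not all equal)
t=25: [67, 46, 46, 67]  (not all equal)
t=26: [125, 99, 99, 125]  (not all equal)
t=27: [28, 67, 67, 28]  (not all equal)
t=28: [86, 84, 84, 86]  (not all equal)
t=29: [34, 31, 31, 34]  (not all equal)
t=30: [95, 99, 99, 95]  (not all equal)
t=31: [7, 4, 4, 7]  (not all equal)
t=32: [14, 18, 18, 14]  (not all equal)
t=33: [51, 45, 45, 51]  (not all equal)
t=34: [135, 135, 135, 135]  (all equal)

Answer: 34
Key observation: Synchronization is absorbing here: once all nodes are equal they stay equal, and step 34 is the first all-equal step.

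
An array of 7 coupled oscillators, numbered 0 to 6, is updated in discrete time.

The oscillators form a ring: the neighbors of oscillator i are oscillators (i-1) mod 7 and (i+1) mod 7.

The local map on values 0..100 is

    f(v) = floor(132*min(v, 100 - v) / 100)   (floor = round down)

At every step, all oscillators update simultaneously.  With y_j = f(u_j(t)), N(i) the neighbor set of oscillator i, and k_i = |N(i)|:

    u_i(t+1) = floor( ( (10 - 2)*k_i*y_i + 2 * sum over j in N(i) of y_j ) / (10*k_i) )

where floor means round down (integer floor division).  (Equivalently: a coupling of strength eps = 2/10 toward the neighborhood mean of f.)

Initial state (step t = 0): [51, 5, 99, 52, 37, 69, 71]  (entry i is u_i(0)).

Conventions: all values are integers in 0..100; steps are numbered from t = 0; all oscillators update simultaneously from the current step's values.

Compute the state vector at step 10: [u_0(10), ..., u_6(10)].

Simulating step by step:
t=0: [51, 5, 99, 52, 37, 69, 71]
t=1: [55, 11, 7, 55, 48, 40, 40]
t=2: [53, 18, 14, 54, 61, 53, 52]
t=3: [58, 26, 22, 54, 53, 61, 62]
t=4: [52, 35, 32, 57, 60, 52, 50]
t=5: [61, 47, 43, 54, 53, 62, 65]
t=6: [51, 60, 57, 59, 60, 50, 46]
t=7: [62, 53, 55, 54, 53, 64, 61]
t=8: [51, 60, 59, 60, 60, 48, 50]
t=9: [63, 53, 53, 52, 53, 62, 65]
t=10: [49, 60, 62, 62, 60, 50, 46]

Answer: [49, 60, 62, 62, 60, 50, 46]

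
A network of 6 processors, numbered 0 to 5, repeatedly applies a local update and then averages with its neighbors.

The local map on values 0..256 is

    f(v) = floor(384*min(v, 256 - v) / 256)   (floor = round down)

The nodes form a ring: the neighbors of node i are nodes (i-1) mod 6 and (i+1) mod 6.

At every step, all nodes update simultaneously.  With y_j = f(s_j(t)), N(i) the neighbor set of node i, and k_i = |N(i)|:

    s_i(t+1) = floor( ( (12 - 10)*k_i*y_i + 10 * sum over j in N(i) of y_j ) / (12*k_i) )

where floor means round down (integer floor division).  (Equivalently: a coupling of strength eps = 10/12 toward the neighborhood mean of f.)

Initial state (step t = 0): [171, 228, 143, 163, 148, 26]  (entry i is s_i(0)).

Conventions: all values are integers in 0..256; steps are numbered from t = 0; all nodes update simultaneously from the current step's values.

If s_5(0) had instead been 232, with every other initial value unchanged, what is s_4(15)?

Simulating step by step:
t=0: [171, 228, 143, 163, 148, 232]
t=1: [53, 130, 103, 161, 99, 126]
t=2: [170, 128, 163, 149, 162, 126]
t=3: [180, 143, 169, 143, 168, 144]
t=4: [159, 129, 162, 137, 162, 130]
t=5: [182, 150, 176, 147, 176, 150]
t=6: [151, 122, 154, 127, 154, 122]
t=7: [178, 159, 180, 159, 180, 159]
t=8: [140, 120, 139, 119, 139, 120]
t=9: [179, 175, 178, 175, 178, 175]
t=10: [120, 116, 120, 117, 120, 116]
t=11: [175, 179, 175, 179, 175, 179]
t=12: [116, 120, 116, 120, 116, 120]
t=13: [179, 175, 179, 175, 179, 175]
t=14: [120, 116, 120, 116, 120, 116]
t=15: [175, 179, 175, 179, 175, 179]

Answer: s_4(15) = 175
Key observation: This trace re-runs the system from the modified initial state.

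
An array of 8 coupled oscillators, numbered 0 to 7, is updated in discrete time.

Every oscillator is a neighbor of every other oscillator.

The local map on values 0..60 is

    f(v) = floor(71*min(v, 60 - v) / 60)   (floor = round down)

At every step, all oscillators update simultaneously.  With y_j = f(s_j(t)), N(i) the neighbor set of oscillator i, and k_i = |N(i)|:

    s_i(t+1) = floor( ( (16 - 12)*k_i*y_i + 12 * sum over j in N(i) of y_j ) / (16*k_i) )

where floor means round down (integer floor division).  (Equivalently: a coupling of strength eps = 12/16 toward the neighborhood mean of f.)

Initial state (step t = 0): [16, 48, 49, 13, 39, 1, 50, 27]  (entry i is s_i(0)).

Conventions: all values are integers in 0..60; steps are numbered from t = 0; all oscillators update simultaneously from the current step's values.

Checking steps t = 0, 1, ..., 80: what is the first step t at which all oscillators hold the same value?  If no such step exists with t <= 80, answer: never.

Simulating step by step:
t=0: [16, 48, 49, 13, 39, 1, 50, 27]  (not all equal)
t=1: [16, 15, 15, 15, 17, 13, 15, 18]  (not all equal)
t=2: [17, 17, 17, 17, 18, 17, 17, 18]  (not all equal)
t=3: [20, 20, 20, 20, 20, 20, 20, 20]  (all equal)

Answer: 3
Key observation: Synchronization is absorbing here: once all oscillators are equal they stay equal, and step 3 is the first all-equal step.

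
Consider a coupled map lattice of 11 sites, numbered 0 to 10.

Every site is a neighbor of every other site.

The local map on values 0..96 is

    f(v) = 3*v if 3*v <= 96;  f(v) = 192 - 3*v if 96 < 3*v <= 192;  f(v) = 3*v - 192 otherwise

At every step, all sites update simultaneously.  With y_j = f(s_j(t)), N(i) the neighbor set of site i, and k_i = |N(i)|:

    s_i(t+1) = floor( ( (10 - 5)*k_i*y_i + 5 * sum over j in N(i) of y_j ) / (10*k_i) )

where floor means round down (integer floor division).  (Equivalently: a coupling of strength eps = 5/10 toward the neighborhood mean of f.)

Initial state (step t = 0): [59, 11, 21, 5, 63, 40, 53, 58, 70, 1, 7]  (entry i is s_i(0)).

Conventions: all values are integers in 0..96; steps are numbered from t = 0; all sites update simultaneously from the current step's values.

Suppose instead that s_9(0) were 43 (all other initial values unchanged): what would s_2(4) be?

Simulating step by step:
t=0: [59, 11, 21, 5, 63, 40, 53, 58, 70, 43, 7]
t=1: [24, 32, 46, 24, 19, 50, 32, 25, 25, 46, 27]
t=2: [71, 81, 63, 71, 64, 57, 81, 72, 72, 63, 75]
t=3: [22, 35, 13, 22, 12, 22, 35, 23, 23, 13, 27]
t=4: [64, 74, 52, 64, 51, 64, 74, 66, 66, 52, 71]

Answer: s_2(4) = 52
Key observation: This trace re-runs the system from the modified initial state.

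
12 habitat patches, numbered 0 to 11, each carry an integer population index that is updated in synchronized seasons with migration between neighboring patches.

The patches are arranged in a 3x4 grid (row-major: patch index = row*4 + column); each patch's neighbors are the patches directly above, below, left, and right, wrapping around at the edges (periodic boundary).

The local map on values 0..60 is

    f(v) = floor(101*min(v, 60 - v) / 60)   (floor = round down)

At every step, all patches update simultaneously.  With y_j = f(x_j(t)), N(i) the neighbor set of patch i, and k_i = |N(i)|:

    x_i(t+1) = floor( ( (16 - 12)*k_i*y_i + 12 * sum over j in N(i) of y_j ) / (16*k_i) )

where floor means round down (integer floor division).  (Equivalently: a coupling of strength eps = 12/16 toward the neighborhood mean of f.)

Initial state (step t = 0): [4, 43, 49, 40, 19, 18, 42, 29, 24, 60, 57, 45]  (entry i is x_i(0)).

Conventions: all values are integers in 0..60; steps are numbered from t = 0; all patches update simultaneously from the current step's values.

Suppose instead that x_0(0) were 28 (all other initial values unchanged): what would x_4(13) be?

Answer: x_4(13) = 40
Key observation: This trace re-runs the system from the modified initial state.

Derivation:
t=0: [28, 43, 49, 40, 19, 18, 42, 29, 24, 60, 57, 45]
t=1: [36, 24, 22, 34, 38, 24, 26, 34, 29, 19, 14, 29]
t=2: [41, 37, 37, 42, 41, 38, 37, 42, 41, 36, 35, 41]
t=3: [32, 36, 37, 31, 31, 36, 37, 31, 32, 37, 38, 32]
t=4: [46, 40, 40, 45, 46, 40, 40, 45, 45, 40, 39, 45]
t=5: [25, 31, 31, 26, 25, 31, 31, 26, 25, 31, 32, 26]
t=6: [43, 46, 46, 43, 43, 46, 46, 43, 43, 46, 46, 43]
t=7: [27, 23, 23, 27, 27, 23, 23, 27, 27, 23, 23, 27]
t=8: [43, 39, 39, 43, 43, 39, 39, 43, 43, 39, 39, 43]
t=9: [29, 33, 33, 29, 29, 33, 33, 29, 29, 33, 33, 29]
t=10: [47, 45, 45, 47, 47, 45, 45, 47, 47, 45, 45, 47]
t=11: [21, 24, 24, 21, 21, 24, 24, 21, 21, 24, 24, 21]
t=12: [35, 39, 39, 35, 35, 39, 39, 35, 35, 39, 39, 35]
t=13: [40, 36, 36, 40, 40, 36, 36, 40, 40, 36, 36, 40]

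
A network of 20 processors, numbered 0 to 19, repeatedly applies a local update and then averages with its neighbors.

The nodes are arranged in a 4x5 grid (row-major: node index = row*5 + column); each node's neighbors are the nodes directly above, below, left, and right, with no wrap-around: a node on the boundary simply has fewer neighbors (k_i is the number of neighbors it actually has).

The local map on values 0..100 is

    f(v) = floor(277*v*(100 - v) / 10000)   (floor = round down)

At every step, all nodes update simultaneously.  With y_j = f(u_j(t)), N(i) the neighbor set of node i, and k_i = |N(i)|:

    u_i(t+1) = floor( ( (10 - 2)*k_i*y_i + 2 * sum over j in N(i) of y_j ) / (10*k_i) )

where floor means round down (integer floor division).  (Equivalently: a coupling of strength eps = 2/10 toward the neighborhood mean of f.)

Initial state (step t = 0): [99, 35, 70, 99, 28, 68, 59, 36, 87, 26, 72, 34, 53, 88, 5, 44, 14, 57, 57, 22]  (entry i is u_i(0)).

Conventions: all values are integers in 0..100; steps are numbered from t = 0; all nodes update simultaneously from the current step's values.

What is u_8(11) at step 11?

Answer: u_8(11) = 64

Derivation:
t=0: [99, 35, 70, 99, 28, 68, 59, 36, 87, 26, 72, 34, 53, 88, 5, 44, 14, 57, 57, 22]
t=1: [13, 58, 54, 11, 49, 56, 66, 61, 32, 49, 56, 60, 66, 32, 19, 63, 39, 64, 63, 45]
t=2: [38, 64, 65, 34, 64, 65, 62, 64, 59, 66, 67, 65, 62, 59, 46, 64, 64, 63, 63, 65]
t=3: [64, 63, 62, 62, 62, 63, 64, 63, 66, 62, 61, 63, 64, 66, 67, 62, 63, 64, 64, 63]
t=4: [63, 63, 64, 64, 65, 63, 63, 63, 62, 64, 64, 63, 63, 62, 61, 64, 64, 63, 63, 63]
t=5: [64, 63, 63, 63, 63, 63, 64, 64, 64, 63, 63, 63, 64, 64, 64, 63, 63, 63, 64, 64]
t=6: [63, 63, 63, 63, 64, 63, 63, 63, 63, 63, 64, 63, 63, 63, 63, 64, 64, 63, 63, 63]
t=7: [64, 64, 64, 63, 63, 63, 64, 64, 64, 63, 63, 63, 64, 64, 64, 63, 63, 63, 64, 64]
t=8: [63, 63, 63, 63, 64, 63, 63, 63, 63, 63, 64, 63, 63, 63, 63, 64, 64, 63, 63, 63]
t=9: [64, 64, 64, 63, 63, 63, 64, 64, 64, 63, 63, 63, 64, 64, 64, 63, 63, 63, 64, 64]
t=10: [63, 63, 63, 63, 64, 63, 63, 63, 63, 63, 64, 63, 63, 63, 63, 64, 64, 63, 63, 63]
t=11: [64, 64, 64, 63, 63, 63, 64, 64, 64, 63, 63, 63, 64, 64, 64, 63, 63, 63, 64, 64]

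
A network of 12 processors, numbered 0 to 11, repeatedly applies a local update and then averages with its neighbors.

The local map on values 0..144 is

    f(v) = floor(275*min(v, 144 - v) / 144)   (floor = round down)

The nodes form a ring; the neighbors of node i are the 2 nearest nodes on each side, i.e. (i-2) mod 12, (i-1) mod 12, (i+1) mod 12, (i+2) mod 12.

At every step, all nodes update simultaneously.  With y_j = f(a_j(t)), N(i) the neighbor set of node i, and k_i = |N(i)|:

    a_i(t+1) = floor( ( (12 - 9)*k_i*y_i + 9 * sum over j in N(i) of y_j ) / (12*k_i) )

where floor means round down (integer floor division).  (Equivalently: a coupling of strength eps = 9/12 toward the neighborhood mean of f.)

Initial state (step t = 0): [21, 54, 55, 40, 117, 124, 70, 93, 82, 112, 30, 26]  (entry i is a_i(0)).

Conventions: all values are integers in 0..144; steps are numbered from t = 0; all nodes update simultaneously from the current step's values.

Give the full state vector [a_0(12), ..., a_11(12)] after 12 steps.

Simulating step by step:
t=0: [21, 54, 55, 40, 117, 124, 70, 93, 82, 112, 30, 26]
t=1: [68, 76, 76, 74, 78, 76, 90, 89, 94, 75, 64, 61]
t=2: [125, 127, 129, 129, 124, 119, 111, 112, 110, 114, 118, 124]
t=3: [36, 32, 32, 34, 40, 47, 55, 58, 59, 54, 48, 42]
t=4: [71, 66, 65, 69, 78, 88, 98, 104, 104, 99, 90, 80]
t=5: [122, 127, 128, 123, 115, 105, 93, 85, 84, 91, 104, 114]
t=6: [47, 39, 39, 45, 58, 75, 90, 100, 100, 92, 77, 61]
t=7: [95, 86, 85, 94, 101, 104, 102, 99, 98, 101, 104, 101]
t=8: [94, 99, 99, 95, 88, 83, 81, 82, 82, 82, 83, 88]
t=9: [97, 92, 92, 96, 104, 110, 115, 118, 118, 115, 110, 104]
t=10: [85, 91, 91, 86, 76, 66, 58, 54, 54, 58, 66, 76]
t=11: [113, 110, 110, 113, 116, 116, 113, 109, 109, 113, 116, 116]
t=12: [58, 60, 60, 58, 57, 57, 59, 60, 60, 59, 57, 57]

Answer: [58, 60, 60, 58, 57, 57, 59, 60, 60, 59, 57, 57]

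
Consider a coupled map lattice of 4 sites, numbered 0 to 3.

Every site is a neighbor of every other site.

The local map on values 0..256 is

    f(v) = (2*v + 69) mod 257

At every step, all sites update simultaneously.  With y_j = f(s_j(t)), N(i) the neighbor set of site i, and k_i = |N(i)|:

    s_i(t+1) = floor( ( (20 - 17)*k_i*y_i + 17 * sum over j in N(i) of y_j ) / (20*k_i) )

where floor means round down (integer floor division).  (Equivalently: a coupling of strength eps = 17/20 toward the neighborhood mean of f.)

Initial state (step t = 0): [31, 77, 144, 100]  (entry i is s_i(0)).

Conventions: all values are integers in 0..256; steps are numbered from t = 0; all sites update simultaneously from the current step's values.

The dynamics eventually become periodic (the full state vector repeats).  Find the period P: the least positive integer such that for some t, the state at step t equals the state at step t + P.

Answer: 16
Key observation: The state at step 3, [155, 155, 156, 156], reappears at step 19 — and no state repeats earlier — so the cycle the system enters has period 16.

Derivation:
t=0: [31, 77, 144, 100]
t=1: [114, 102, 118, 130]
t=2: [44, 47, 43, 40]
t=3: [155, 155, 156, 156]
t=4: [123, 123, 122, 122]
t=5: [56, 56, 57, 57]
t=6: [182, 182, 181, 181]
t=7: [174, 174, 175, 175]
t=8: [161, 161, 160, 160]
t=9: [132, 132, 133, 133]
t=10: [77, 77, 76, 76]
t=11: [221, 221, 222, 222]
t=12: [255, 255, 254, 254]
t=13: [63, 63, 64, 64]
t=14: [196, 196, 195, 195]
t=15: [202, 202, 203, 203]
t=16: [217, 217, 216, 216]
t=17: [244, 244, 245, 245]
t=18: [44, 44, 43, 43]
t=19: [155, 155, 156, 156]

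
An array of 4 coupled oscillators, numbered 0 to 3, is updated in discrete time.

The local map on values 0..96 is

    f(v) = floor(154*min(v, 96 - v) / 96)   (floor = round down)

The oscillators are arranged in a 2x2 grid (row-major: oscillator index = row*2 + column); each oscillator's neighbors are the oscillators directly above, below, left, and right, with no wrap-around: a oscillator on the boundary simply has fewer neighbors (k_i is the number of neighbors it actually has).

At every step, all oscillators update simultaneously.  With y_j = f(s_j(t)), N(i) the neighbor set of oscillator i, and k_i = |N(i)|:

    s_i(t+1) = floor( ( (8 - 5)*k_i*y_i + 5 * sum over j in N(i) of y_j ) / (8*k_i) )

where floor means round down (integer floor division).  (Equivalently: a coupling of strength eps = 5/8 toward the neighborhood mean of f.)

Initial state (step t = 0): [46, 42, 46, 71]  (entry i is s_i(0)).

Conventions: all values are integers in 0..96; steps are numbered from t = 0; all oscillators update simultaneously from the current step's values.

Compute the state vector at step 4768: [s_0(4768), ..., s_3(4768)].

Answer: [59, 59, 59, 59]
Key observation: The state at step 9, [59, 59, 59, 59], reappears at step 10: the system is in a cycle of period 1 from step 9 on.  Therefore the state at step 4768 equals the state at step 9 + ((4768 - 9) mod 1) = 9, which is [59, 59, 59, 59].

Derivation:
t=0: [46, 42, 46, 71]
t=1: [71, 60, 62, 58]
t=2: [49, 52, 51, 57]
t=3: [72, 69, 69, 67]
t=4: [41, 42, 42, 44]
t=5: [66, 67, 67, 68]
t=6: [46, 46, 46, 45]
t=7: [73, 72, 72, 72]
t=8: [37, 37, 37, 38]
t=9: [59, 59, 59, 59]
t=10: [59, 59, 59, 59]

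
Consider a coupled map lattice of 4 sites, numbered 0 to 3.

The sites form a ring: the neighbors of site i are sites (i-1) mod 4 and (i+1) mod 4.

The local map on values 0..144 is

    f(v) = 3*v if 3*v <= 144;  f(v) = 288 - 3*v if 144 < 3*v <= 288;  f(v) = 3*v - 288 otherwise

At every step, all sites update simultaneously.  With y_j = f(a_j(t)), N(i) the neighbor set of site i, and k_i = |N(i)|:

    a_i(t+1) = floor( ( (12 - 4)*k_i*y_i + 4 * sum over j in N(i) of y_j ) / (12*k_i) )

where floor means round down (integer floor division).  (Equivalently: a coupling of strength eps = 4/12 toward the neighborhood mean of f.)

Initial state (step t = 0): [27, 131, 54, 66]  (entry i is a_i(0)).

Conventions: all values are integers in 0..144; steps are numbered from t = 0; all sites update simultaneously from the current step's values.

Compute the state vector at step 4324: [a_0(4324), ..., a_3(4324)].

Simulating step by step:
t=0: [27, 131, 54, 66]
t=1: [86, 104, 116, 94]
t=2: [25, 31, 45, 19]
t=3: [75, 97, 115, 73]
t=4: [54, 22, 50, 66]
t=5: [110, 88, 118, 104]
t=6: [36, 34, 52, 34]
t=7: [106, 108, 122, 108]
t=8: [32, 42, 64, 42]
t=9: [106, 116, 106, 116]
t=10: [40, 50, 40, 50]
t=11: [126, 132, 126, 132]
t=12: [96, 102, 96, 102]
t=13: [6, 12, 6, 12]
t=14: [24, 30, 24, 30]
t=15: [78, 84, 78, 84]
t=16: [48, 42, 48, 42]
t=17: [138, 132, 138, 132]
t=18: [120, 114, 120, 114]
t=19: [66, 60, 66, 60]
t=20: [96, 102, 96, 102]

Answer: [96, 102, 96, 102]
Key observation: The state at step 12, [96, 102, 96, 102], reappears at step 20: the system is in a cycle of period 8 from step 12 on.  Therefore the state at step 4324 equals the state at step 12 + ((4324 - 12) mod 8) = 12, which is [96, 102, 96, 102].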